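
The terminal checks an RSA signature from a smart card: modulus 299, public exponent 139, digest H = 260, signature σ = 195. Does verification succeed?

passes

σ^2 ≡ 195^2 = 38025 ≡ 52
σ^4 ≡ 52^2 = 2704 ≡ 13
σ^8 ≡ 13^2 = 169
σ^16 ≡ 169^2 = 28561 ≡ 156
σ^32 ≡ 156^2 = 24336 ≡ 117
σ^64 ≡ 117^2 = 13689 ≡ 234
σ^128 ≡ 234^2 = 54756 ≡ 39
139 = 128 + 8 + 2 + 1, so σ^139 ≡ 39·169·52·195 ≡ 260 (mod 299)
260 = H, so the signature checks out.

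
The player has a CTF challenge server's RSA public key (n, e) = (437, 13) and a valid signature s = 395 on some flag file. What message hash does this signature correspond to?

200

s^2 ≡ 395^2 = 156025 ≡ 16
s^4 ≡ 16^2 = 256
s^8 ≡ 256^2 = 65536 ≡ 423
13 = 8 + 4 + 1, so s^13 ≡ 423·256·395 ≡ 200 (mod 437)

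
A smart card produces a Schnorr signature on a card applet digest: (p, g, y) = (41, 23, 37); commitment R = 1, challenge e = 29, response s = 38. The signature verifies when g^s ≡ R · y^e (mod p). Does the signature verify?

verifies

g^s mod p:
23^38 mod 41 = 10
R · y^e mod p:
37^29 mod 41 = 10
1·10 = 10 ≡ 10 (mod 41)
10 ≡ 10 (mod 41); signature holds.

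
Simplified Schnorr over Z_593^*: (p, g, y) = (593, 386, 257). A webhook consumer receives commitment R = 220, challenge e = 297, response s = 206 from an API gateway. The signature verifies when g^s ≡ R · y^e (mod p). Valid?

g^s mod p:
Squares mod 593: 386^1≡386, 386^2≡153, 386^4≡282, 386^8≡62, 386^16≡286, 386^32≡555, 386^64≡258, 386^128≡148
206 = 128 + 64 + 8 + 4 + 2, so 386^206 ≡ 148·258·62·282·153 ≡ 205 (mod 593)
R · y^e mod p:
Squares mod 593: 257^1≡257, 257^2≡226, 257^4≡78, 257^8≡154, 257^16≡589, 257^32≡16, 257^64≡256, 257^128≡306, 257^256≡535
297 = 256 + 32 + 8 + 1, so 257^297 ≡ 535·16·154·257 ≡ 257 (mod 593)
220·257 = 56540 ≡ 205 (mod 593)
205 ≡ 205 (mod 593); signature holds.

yes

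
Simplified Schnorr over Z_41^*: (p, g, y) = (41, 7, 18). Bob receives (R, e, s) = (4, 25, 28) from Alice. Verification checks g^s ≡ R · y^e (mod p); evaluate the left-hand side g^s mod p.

4

7^2 = 49 ≡ 8
7^4 ≡ 8^2 = 64 ≡ 23
7^8 ≡ 23^2 = 529 ≡ 37
7^16 ≡ 37^2 = 1369 ≡ 16
28 = 16 + 8 + 4, so 7^28 ≡ 16·37·23 ≡ 4 (mod 41)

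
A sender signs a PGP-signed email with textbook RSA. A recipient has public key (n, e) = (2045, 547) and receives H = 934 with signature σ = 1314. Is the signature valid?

valid

σ^2 ≡ 1314^2 = 1726596 ≡ 616
σ^4 ≡ 616^2 = 379456 ≡ 1131
σ^8 ≡ 1131^2 = 1279161 ≡ 1036
σ^16 ≡ 1036^2 = 1073296 ≡ 1716
σ^32 ≡ 1716^2 = 2944656 ≡ 1901
σ^64 ≡ 1901^2 = 3613801 ≡ 286
σ^128 ≡ 286^2 = 81796 ≡ 2041
σ^256 ≡ 2041^2 = 4165681 ≡ 16
σ^512 ≡ 16^2 = 256
547 = 512 + 32 + 2 + 1, so σ^547 ≡ 256·1901·616·1314 ≡ 934 (mod 2045)
Since 934 equals the digest 934, verification succeeds.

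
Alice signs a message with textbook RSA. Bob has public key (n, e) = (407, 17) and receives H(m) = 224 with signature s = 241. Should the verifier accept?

Squares mod 407: s^1≡241, s^2≡287, s^4≡155, s^8≡12, s^16≡144
17 = 16 + 1, so s^17 ≡ 144·241 ≡ 109 (mod 407)
The recovered value 109 does not match the digest 224.

reject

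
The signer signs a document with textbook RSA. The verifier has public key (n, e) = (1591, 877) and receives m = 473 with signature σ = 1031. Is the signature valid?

invalid

σ^2 ≡ 1031^2 = 1062961 ≡ 173
σ^4 ≡ 173^2 = 29929 ≡ 1291
σ^8 ≡ 1291^2 = 1666681 ≡ 904
σ^16 ≡ 904^2 = 817216 ≡ 1033
σ^32 ≡ 1033^2 = 1067089 ≡ 1119
σ^64 ≡ 1119^2 = 1252161 ≡ 44
σ^128 ≡ 44^2 = 1936 ≡ 345
σ^256 ≡ 345^2 = 119025 ≡ 1291
σ^512 ≡ 1291^2 = 1666681 ≡ 904
877 = 512 + 256 + 64 + 32 + 8 + 4 + 1, so σ^877 ≡ 904·1291·44·1119·904·1291·1031 ≡ 1504 (mod 1591)
The recovered value 1504 does not match the digest 473.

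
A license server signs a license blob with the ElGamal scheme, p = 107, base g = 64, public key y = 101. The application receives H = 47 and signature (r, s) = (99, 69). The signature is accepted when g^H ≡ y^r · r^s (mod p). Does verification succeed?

Left side g^H mod p:
Squares mod 107: 64^1≡64, 64^2≡30, 64^4≡44, 64^8≡10, 64^16≡100, 64^32≡49
47 = 32 + 8 + 4 + 2 + 1, so 64^47 ≡ 49·10·44·30·64 ≡ 3 (mod 107)
Right side y^r · r^s mod p:
Squares mod 107: 101^1≡101, 101^2≡36, 101^4≡12, 101^8≡37, 101^16≡85, 101^32≡56, 101^64≡33
99 = 64 + 32 + 2 + 1, so 101^99 ≡ 33·56·36·101 ≡ 49 (mod 107)
Squares mod 107: 99^1≡99, 99^2≡64, 99^4≡30, 99^8≡44, 99^16≡10, 99^32≡100, 99^64≡49
69 = 64 + 4 + 1, so 99^69 ≡ 49·30·99 ≡ 10 (mod 107)
49·10 = 490 ≡ 62 (mod 107)
3 ≠ 62, so verification fails.

fails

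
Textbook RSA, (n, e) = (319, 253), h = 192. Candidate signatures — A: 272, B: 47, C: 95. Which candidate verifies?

B

Candidate A: Squares mod 319: 272^1≡272, 272^2≡295, 272^4≡257, 272^8≡16, 272^16≡256, 272^32≡141, 272^64≡103, 272^128≡82; 253 = 128 + 64 + 32 + 16 + 8 + 4 + 1, so 272^253 ≡ 82·103·141·256·16·257·272 ≡ 127 (mod 319)
Candidate B: Squares mod 319: 47^1≡47, 47^2≡295, 47^4≡257, 47^8≡16, 47^16≡256, 47^32≡141, 47^64≡103, 47^128≡82; 253 = 128 + 64 + 32 + 16 + 8 + 4 + 1, so 47^253 ≡ 82·103·141·256·16·257·47 ≡ 192 (mod 319)
  → matches h = 192
Candidate C: Squares mod 319: 95^1≡95, 95^2≡93, 95^4≡36, 95^8≡20, 95^16≡81, 95^32≡181, 95^64≡223, 95^128≡284; 253 = 128 + 64 + 32 + 16 + 8 + 4 + 1, so 95^253 ≡ 284·223·181·81·20·36·95 ≡ 211 (mod 319)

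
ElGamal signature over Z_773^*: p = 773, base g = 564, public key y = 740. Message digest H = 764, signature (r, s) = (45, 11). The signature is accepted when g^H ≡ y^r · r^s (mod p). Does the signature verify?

verifies

Left side g^H mod p:
564^2 = 318096 ≡ 393
564^4 ≡ 393^2 = 154449 ≡ 622
564^8 ≡ 622^2 = 386884 ≡ 384
564^16 ≡ 384^2 = 147456 ≡ 586
564^32 ≡ 586^2 = 343396 ≡ 184
564^64 ≡ 184^2 = 33856 ≡ 617
564^128 ≡ 617^2 = 380689 ≡ 373
564^256 ≡ 373^2 = 139129 ≡ 762
564^512 ≡ 762^2 = 580644 ≡ 121
764 = 512 + 128 + 64 + 32 + 16 + 8 + 4, so 564^764 ≡ 121·373·617·184·586·384·622 ≡ 618 (mod 773)
Right side y^r · r^s mod p:
740^2 = 547600 ≡ 316
740^4 ≡ 316^2 = 99856 ≡ 139
740^8 ≡ 139^2 = 19321 ≡ 769
740^16 ≡ 769^2 = 591361 ≡ 16
740^32 ≡ 16^2 = 256
45 = 32 + 8 + 4 + 1, so 740^45 ≡ 256·769·139·740 ≡ 340 (mod 773)
45^2 = 2025 ≡ 479
45^4 ≡ 479^2 = 229441 ≡ 633
45^8 ≡ 633^2 = 400689 ≡ 275
11 = 8 + 2 + 1, so 45^11 ≡ 275·479·45 ≡ 261 (mod 773)
340·261 = 88740 ≡ 618 (mod 773)
618 ≡ 618 (mod 773), so the signature is genuine.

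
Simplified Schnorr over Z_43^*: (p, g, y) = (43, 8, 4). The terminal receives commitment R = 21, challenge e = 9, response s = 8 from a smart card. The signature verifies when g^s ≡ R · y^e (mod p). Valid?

yes

g^s mod p:
Squares mod 43: 8^1≡8, 8^2≡21, 8^4≡11, 8^8≡35
8^8 ≡ 35 (mod 43)
R · y^e mod p:
Squares mod 43: 4^1≡4, 4^2≡16, 4^4≡41, 4^8≡4
9 = 8 + 1, so 4^9 ≡ 4·4 ≡ 16 (mod 43)
21·16 = 336 ≡ 35 (mod 43)
35 ≡ 35 (mod 43); signature holds.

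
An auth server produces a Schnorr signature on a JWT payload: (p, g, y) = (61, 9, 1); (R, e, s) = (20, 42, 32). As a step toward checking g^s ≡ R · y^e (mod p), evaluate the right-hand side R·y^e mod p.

20

1^2 = 1
1^4 ≡ 1^2 = 1
1^8 ≡ 1^2 = 1
1^16 ≡ 1^2 = 1
1^32 ≡ 1^2 = 1
42 = 32 + 8 + 2, so 1^42 ≡ 1·1·1 ≡ 1 (mod 61)
R · y^e ≡ 20·1 = 20 ≡ 20 (mod 61)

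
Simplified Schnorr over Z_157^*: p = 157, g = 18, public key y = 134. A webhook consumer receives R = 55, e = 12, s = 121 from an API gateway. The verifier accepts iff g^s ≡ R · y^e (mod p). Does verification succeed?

g^s mod p:
Squares mod 157: 18^1≡18, 18^2≡10, 18^4≡100, 18^8≡109, 18^16≡106, 18^32≡89, 18^64≡71
121 = 64 + 32 + 16 + 8 + 1, so 18^121 ≡ 71·89·106·109·18 ≡ 131 (mod 157)
R · y^e mod p:
Squares mod 157: 134^1≡134, 134^2≡58, 134^4≡67, 134^8≡93
12 = 8 + 4, so 134^12 ≡ 93·67 ≡ 108 (mod 157)
55·108 = 5940 ≡ 131 (mod 157)
131 ≡ 131 (mod 157); signature holds.

passes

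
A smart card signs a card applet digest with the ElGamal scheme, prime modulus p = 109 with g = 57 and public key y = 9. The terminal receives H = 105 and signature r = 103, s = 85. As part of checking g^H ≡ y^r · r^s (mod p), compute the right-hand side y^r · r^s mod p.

55

Squares mod 109: 9^1≡9, 9^2≡81, 9^4≡21, 9^8≡5, 9^16≡25, 9^32≡80, 9^64≡78
103 = 64 + 32 + 4 + 2 + 1, so 9^103 ≡ 78·80·21·81·9 ≡ 15 (mod 109)
Squares mod 109: 103^1≡103, 103^2≡36, 103^4≡97, 103^8≡35, 103^16≡26, 103^32≡22, 103^64≡48
85 = 64 + 16 + 4 + 1, so 103^85 ≡ 48·26·97·103 ≡ 40 (mod 109)
y^r · r^s ≡ 15·40 = 600 ≡ 55 (mod 109)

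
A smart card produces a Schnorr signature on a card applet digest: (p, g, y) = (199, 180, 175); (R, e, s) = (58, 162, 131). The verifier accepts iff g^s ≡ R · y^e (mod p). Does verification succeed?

g^s mod p:
180^2 = 32400 ≡ 162
180^4 ≡ 162^2 = 26244 ≡ 175
180^8 ≡ 175^2 = 30625 ≡ 178
180^16 ≡ 178^2 = 31684 ≡ 43
180^32 ≡ 43^2 = 1849 ≡ 58
180^64 ≡ 58^2 = 3364 ≡ 180
180^128 ≡ 180^2 = 32400 ≡ 162
131 = 128 + 2 + 1, so 180^131 ≡ 162·162·180 ≡ 58 (mod 199)
R · y^e mod p:
175^2 = 30625 ≡ 178
175^4 ≡ 178^2 = 31684 ≡ 43
175^8 ≡ 43^2 = 1849 ≡ 58
175^16 ≡ 58^2 = 3364 ≡ 180
175^32 ≡ 180^2 = 32400 ≡ 162
175^64 ≡ 162^2 = 26244 ≡ 175
175^128 ≡ 175^2 = 30625 ≡ 178
162 = 128 + 32 + 2, so 175^162 ≡ 178·162·178 ≡ 1 (mod 199)
58·1 = 58 ≡ 58 (mod 199)
58 ≡ 58 (mod 199); signature holds.

passes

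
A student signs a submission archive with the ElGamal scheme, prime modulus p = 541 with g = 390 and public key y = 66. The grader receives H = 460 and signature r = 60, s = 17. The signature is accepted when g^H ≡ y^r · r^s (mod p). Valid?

Left side g^H mod p:
390^2 = 152100 ≡ 79
390^4 ≡ 79^2 = 6241 ≡ 290
390^8 ≡ 290^2 = 84100 ≡ 245
390^16 ≡ 245^2 = 60025 ≡ 515
390^32 ≡ 515^2 = 265225 ≡ 135
390^64 ≡ 135^2 = 18225 ≡ 372
390^128 ≡ 372^2 = 138384 ≡ 429
390^256 ≡ 429^2 = 184041 ≡ 101
460 = 256 + 128 + 64 + 8 + 4, so 390^460 ≡ 101·429·372·245·290 ≡ 41 (mod 541)
Right side y^r · r^s mod p:
66^2 = 4356 ≡ 28
66^4 ≡ 28^2 = 784 ≡ 243
66^8 ≡ 243^2 = 59049 ≡ 80
66^16 ≡ 80^2 = 6400 ≡ 449
66^32 ≡ 449^2 = 201601 ≡ 349
60 = 32 + 16 + 8 + 4, so 66^60 ≡ 349·449·80·243 ≡ 312 (mod 541)
60^2 = 3600 ≡ 354
60^4 ≡ 354^2 = 125316 ≡ 345
60^8 ≡ 345^2 = 119025 ≡ 5
60^16 ≡ 5^2 = 25
17 = 16 + 1, so 60^17 ≡ 25·60 ≡ 418 (mod 541)
312·418 = 130416 ≡ 35 (mod 541)
41 ≠ 35, so verification fails.

no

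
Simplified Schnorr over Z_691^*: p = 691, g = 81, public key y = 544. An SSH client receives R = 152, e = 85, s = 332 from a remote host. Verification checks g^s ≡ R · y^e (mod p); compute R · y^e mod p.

544^85 mod 691 = 497
R · y^e ≡ 152·497 = 75544 ≡ 225 (mod 691)

225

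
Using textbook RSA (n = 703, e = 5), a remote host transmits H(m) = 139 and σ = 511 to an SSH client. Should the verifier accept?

σ^2 ≡ 511^2 = 261121 ≡ 308
σ^4 ≡ 308^2 = 94864 ≡ 662
5 = 4 + 1, so σ^5 ≡ 662·511 ≡ 139 (mod 703)
σ^5 mod 703 = 139 matches H(m).

accept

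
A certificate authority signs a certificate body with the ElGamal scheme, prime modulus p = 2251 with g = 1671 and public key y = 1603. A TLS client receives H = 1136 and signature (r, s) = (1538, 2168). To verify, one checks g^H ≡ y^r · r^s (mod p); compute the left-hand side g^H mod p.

804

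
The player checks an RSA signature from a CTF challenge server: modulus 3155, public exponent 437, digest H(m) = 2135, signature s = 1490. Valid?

yes

s^2 ≡ 1490^2 = 2220100 ≡ 2135
s^4 ≡ 2135^2 = 4558225 ≡ 2405
s^8 ≡ 2405^2 = 5784025 ≡ 910
s^16 ≡ 910^2 = 828100 ≡ 1490
s^32 ≡ 1490^2 = 2220100 ≡ 2135
s^64 ≡ 2135^2 = 4558225 ≡ 2405
s^128 ≡ 2405^2 = 5784025 ≡ 910
s^256 ≡ 910^2 = 828100 ≡ 1490
437 = 256 + 128 + 32 + 16 + 4 + 1, so s^437 ≡ 1490·910·2135·1490·2405·1490 ≡ 2135 (mod 3155)
s^437 mod 3155 = 2135 matches H(m).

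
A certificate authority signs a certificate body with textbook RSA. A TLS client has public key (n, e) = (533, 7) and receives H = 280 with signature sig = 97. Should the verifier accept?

sig^2 ≡ 97^2 = 9409 ≡ 348
sig^4 ≡ 348^2 = 121104 ≡ 113
7 = 4 + 2 + 1, so sig^7 ≡ 113·348·97 ≡ 280 (mod 533)
Since 280 equals the digest 280, verification succeeds.

accept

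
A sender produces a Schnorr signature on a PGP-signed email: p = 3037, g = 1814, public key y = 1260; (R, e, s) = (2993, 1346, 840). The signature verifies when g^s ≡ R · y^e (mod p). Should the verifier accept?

g^s mod p:
1814^2 = 3290596 ≡ 1525
1814^4 ≡ 1525^2 = 2325625 ≡ 2320
1814^8 ≡ 2320^2 = 5382400 ≡ 836
1814^16 ≡ 836^2 = 698896 ≡ 386
1814^32 ≡ 386^2 = 148996 ≡ 183
1814^64 ≡ 183^2 = 33489 ≡ 82
1814^128 ≡ 82^2 = 6724 ≡ 650
1814^256 ≡ 650^2 = 422500 ≡ 357
1814^512 ≡ 357^2 = 127449 ≡ 2932
840 = 512 + 256 + 64 + 8, so 1814^840 ≡ 2932·357·82·836 ≡ 794 (mod 3037)
R · y^e mod p:
1260^2 = 1587600 ≡ 2286
1260^4 ≡ 2286^2 = 5225796 ≡ 2156
1260^8 ≡ 2156^2 = 4648336 ≡ 1726
1260^16 ≡ 1726^2 = 2979076 ≡ 2816
1260^32 ≡ 2816^2 = 7929856 ≡ 249
1260^64 ≡ 249^2 = 62001 ≡ 1261
1260^128 ≡ 1261^2 = 1590121 ≡ 1770
1260^256 ≡ 1770^2 = 3132900 ≡ 1753
1260^512 ≡ 1753^2 = 3073009 ≡ 2602
1260^1024 ≡ 2602^2 = 6770404 ≡ 931
1346 = 1024 + 256 + 64 + 2, so 1260^1346 ≡ 931·1753·1261·2286 ≡ 120 (mod 3037)
2993·120 = 359160 ≡ 794 (mod 3037)
794 ≡ 794 (mod 3037); signature holds.

accept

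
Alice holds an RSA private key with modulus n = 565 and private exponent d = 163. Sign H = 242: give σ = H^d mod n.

143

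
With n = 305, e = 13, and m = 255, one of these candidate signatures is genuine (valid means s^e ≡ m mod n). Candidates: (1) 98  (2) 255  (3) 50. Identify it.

2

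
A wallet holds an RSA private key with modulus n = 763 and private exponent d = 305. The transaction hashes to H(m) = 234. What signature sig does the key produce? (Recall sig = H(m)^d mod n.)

(H(m))^2 ≡ 234^2 = 54756 ≡ 583
(H(m))^4 ≡ 583^2 = 339889 ≡ 354
(H(m))^8 ≡ 354^2 = 125316 ≡ 184
(H(m))^16 ≡ 184^2 = 33856 ≡ 284
(H(m))^32 ≡ 284^2 = 80656 ≡ 541
(H(m))^64 ≡ 541^2 = 292681 ≡ 452
(H(m))^128 ≡ 452^2 = 204304 ≡ 583
(H(m))^256 ≡ 583^2 = 339889 ≡ 354
305 = 256 + 32 + 16 + 1, so (H(m))^305 ≡ 354·541·284·234 ≡ 75 (mod 763)

75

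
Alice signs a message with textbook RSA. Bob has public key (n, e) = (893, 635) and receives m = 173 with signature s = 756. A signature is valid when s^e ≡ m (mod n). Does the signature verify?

verifies

s^635 mod 893 = 173
s^635 mod 893 = 173 matches m.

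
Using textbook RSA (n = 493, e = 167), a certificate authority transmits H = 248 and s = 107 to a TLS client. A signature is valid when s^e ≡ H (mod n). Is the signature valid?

s^2 ≡ 107^2 = 11449 ≡ 110
s^4 ≡ 110^2 = 12100 ≡ 268
s^8 ≡ 268^2 = 71824 ≡ 339
s^16 ≡ 339^2 = 114921 ≡ 52
s^32 ≡ 52^2 = 2704 ≡ 239
s^64 ≡ 239^2 = 57121 ≡ 426
s^128 ≡ 426^2 = 181476 ≡ 52
167 = 128 + 32 + 4 + 2 + 1, so s^167 ≡ 52·239·268·110·107 ≡ 248 (mod 493)
s^167 mod 493 = 248 matches H.

valid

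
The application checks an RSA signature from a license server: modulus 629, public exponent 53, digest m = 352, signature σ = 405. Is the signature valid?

σ^53 mod 629 = 352
352 = m, so the signature checks out.

valid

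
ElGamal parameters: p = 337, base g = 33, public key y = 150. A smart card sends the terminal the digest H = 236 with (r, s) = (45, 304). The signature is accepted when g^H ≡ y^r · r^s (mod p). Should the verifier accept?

Left side g^H mod p:
33^2 = 1089 ≡ 78
33^4 ≡ 78^2 = 6084 ≡ 18
33^8 ≡ 18^2 = 324
33^16 ≡ 324^2 = 104976 ≡ 169
33^32 ≡ 169^2 = 28561 ≡ 253
33^64 ≡ 253^2 = 64009 ≡ 316
33^128 ≡ 316^2 = 99856 ≡ 104
236 = 128 + 64 + 32 + 8 + 4, so 33^236 ≡ 104·316·253·324·18 ≡ 41 (mod 337)
Right side y^r · r^s mod p:
150^2 = 22500 ≡ 258
150^4 ≡ 258^2 = 66564 ≡ 175
150^8 ≡ 175^2 = 30625 ≡ 295
150^16 ≡ 295^2 = 87025 ≡ 79
150^32 ≡ 79^2 = 6241 ≡ 175
45 = 32 + 8 + 4 + 1, so 150^45 ≡ 175·295·175·150 ≡ 55 (mod 337)
45^2 = 2025 ≡ 3
45^4 ≡ 3^2 = 9
45^8 ≡ 9^2 = 81
45^16 ≡ 81^2 = 6561 ≡ 158
45^32 ≡ 158^2 = 24964 ≡ 26
45^64 ≡ 26^2 = 676 ≡ 2
45^128 ≡ 2^2 = 4
45^256 ≡ 4^2 = 16
304 = 256 + 32 + 16, so 45^304 ≡ 16·26·158 ≡ 13 (mod 337)
55·13 = 715 ≡ 41 (mod 337)
41 ≡ 41 (mod 337), so the signature is genuine.

accept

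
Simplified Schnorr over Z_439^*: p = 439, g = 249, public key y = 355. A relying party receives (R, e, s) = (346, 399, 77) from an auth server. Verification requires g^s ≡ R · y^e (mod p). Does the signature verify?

verifies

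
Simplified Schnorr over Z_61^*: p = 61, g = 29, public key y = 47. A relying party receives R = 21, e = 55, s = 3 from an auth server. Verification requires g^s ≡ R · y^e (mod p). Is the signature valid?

invalid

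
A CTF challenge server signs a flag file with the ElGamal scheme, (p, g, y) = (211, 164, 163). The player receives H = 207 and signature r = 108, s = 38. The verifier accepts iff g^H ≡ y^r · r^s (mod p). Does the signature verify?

does not verify

Left side g^H mod p:
Squares mod 211: 164^1≡164, 164^2≡99, 164^4≡95, 164^8≡163, 164^16≡194, 164^32≡78, 164^64≡176, 164^128≡170
207 = 128 + 64 + 8 + 4 + 2 + 1, so 164^207 ≡ 170·176·163·95·99·164 ≡ 115 (mod 211)
Right side y^r · r^s mod p:
Squares mod 211: 163^1≡163, 163^2≡194, 163^4≡78, 163^8≡176, 163^16≡170, 163^32≡204, 163^64≡49
108 = 64 + 32 + 8 + 4, so 163^108 ≡ 49·204·176·78 ≡ 183 (mod 211)
Squares mod 211: 108^1≡108, 108^2≡59, 108^4≡105, 108^8≡53, 108^16≡66, 108^32≡136
38 = 32 + 4 + 2, so 108^38 ≡ 136·105·59 ≡ 208 (mod 211)
183·208 = 38064 ≡ 84 (mod 211)
115 ≠ 84, so verification fails.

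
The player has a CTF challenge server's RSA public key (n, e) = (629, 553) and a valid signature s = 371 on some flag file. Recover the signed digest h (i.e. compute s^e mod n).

Squares mod 629: s^1≡371, s^2≡519, s^4≡149, s^8≡186, s^16≡1, s^32≡1, s^64≡1, s^128≡1, s^256≡1, s^512≡1
553 = 512 + 32 + 8 + 1, so s^553 ≡ 1·1·186·371 ≡ 445 (mod 629)

445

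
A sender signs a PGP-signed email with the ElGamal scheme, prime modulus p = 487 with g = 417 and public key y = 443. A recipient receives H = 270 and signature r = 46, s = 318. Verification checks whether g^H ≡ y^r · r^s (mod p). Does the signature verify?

does not verify

Left side g^H mod p:
417^2 = 173889 ≡ 30
417^4 ≡ 30^2 = 900 ≡ 413
417^8 ≡ 413^2 = 170569 ≡ 119
417^16 ≡ 119^2 = 14161 ≡ 38
417^32 ≡ 38^2 = 1444 ≡ 470
417^64 ≡ 470^2 = 220900 ≡ 289
417^128 ≡ 289^2 = 83521 ≡ 244
417^256 ≡ 244^2 = 59536 ≡ 122
270 = 256 + 8 + 4 + 2, so 417^270 ≡ 122·119·413·30 ≡ 187 (mod 487)
Right side y^r · r^s mod p:
443^2 = 196249 ≡ 475
443^4 ≡ 475^2 = 225625 ≡ 144
443^8 ≡ 144^2 = 20736 ≡ 282
443^16 ≡ 282^2 = 79524 ≡ 143
443^32 ≡ 143^2 = 20449 ≡ 482
46 = 32 + 8 + 4 + 2, so 443^46 ≡ 482·282·144·475 ≡ 19 (mod 487)
46^2 = 2116 ≡ 168
46^4 ≡ 168^2 = 28224 ≡ 465
46^8 ≡ 465^2 = 216225 ≡ 484
46^16 ≡ 484^2 = 234256 ≡ 9
46^32 ≡ 9^2 = 81
46^64 ≡ 81^2 = 6561 ≡ 230
46^128 ≡ 230^2 = 52900 ≡ 304
46^256 ≡ 304^2 = 92416 ≡ 373
318 = 256 + 32 + 16 + 8 + 4 + 2, so 46^318 ≡ 373·81·9·484·465·168 ≡ 157 (mod 487)
19·157 = 2983 ≡ 61 (mod 487)
187 ≠ 61, so verification fails.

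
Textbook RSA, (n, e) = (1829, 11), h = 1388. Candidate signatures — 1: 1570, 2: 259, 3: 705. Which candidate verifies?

2

Candidate 1: 1570^11 mod 1829 = 441
Candidate 2: 259^11 mod 1829 = 1388
  → matches h = 1388
Candidate 3: 705^11 mod 1829 = 1387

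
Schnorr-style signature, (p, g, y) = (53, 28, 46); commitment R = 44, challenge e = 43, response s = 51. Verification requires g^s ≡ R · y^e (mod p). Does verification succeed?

fails

g^s mod p:
28^2 = 784 ≡ 42
28^4 ≡ 42^2 = 1764 ≡ 15
28^8 ≡ 15^2 = 225 ≡ 13
28^16 ≡ 13^2 = 169 ≡ 10
28^32 ≡ 10^2 = 100 ≡ 47
51 = 32 + 16 + 2 + 1, so 28^51 ≡ 47·10·42·28 ≡ 36 (mod 53)
R · y^e mod p:
46^2 = 2116 ≡ 49
46^4 ≡ 49^2 = 2401 ≡ 16
46^8 ≡ 16^2 = 256 ≡ 44
46^16 ≡ 44^2 = 1936 ≡ 28
46^32 ≡ 28^2 = 784 ≡ 42
43 = 32 + 8 + 2 + 1, so 46^43 ≡ 42·44·49·46 ≡ 16 (mod 53)
44·16 = 704 ≡ 15 (mod 53)
36 ≠ 15; the check fails.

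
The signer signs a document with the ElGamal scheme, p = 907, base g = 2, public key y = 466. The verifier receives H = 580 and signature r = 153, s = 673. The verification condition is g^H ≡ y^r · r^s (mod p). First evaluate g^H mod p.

Squares mod 907: 2^1≡2, 2^2≡4, 2^4≡16, 2^8≡256, 2^16≡232, 2^32≡311, 2^64≡579, 2^128≡558, 2^256≡263, 2^512≡237
580 = 512 + 64 + 4, so 2^580 ≡ 237·579·16 ≡ 628 (mod 907)

628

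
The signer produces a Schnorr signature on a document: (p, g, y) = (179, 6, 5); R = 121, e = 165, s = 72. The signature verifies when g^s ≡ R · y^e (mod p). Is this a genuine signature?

g^s mod p:
6^72 mod 179 = 22
R · y^e mod p:
5^165 mod 179 = 49
121·49 = 5929 ≡ 22 (mod 179)
22 ≡ 22 (mod 179); signature holds.

genuine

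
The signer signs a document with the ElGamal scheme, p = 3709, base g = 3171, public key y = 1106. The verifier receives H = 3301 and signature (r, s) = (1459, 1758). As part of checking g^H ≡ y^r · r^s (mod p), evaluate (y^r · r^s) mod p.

813

1106^2 = 1223236 ≡ 2975
1106^4 ≡ 2975^2 = 8850625 ≡ 951
1106^8 ≡ 951^2 = 904401 ≡ 3114
1106^16 ≡ 3114^2 = 9696996 ≡ 1670
1106^32 ≡ 1670^2 = 2788900 ≡ 3441
1106^64 ≡ 3441^2 = 11840481 ≡ 1353
1106^128 ≡ 1353^2 = 1830609 ≡ 2072
1106^256 ≡ 2072^2 = 4293184 ≡ 1871
1106^512 ≡ 1871^2 = 3500641 ≡ 3054
1106^1024 ≡ 3054^2 = 9326916 ≡ 2490
1459 = 1024 + 256 + 128 + 32 + 16 + 2 + 1, so 1106^1459 ≡ 2490·1871·2072·3441·1670·2975·1106 ≡ 2443 (mod 3709)
1459^2 = 2128681 ≡ 3424
1459^4 ≡ 3424^2 = 11723776 ≡ 3336
1459^8 ≡ 3336^2 = 11128896 ≡ 1896
1459^16 ≡ 1896^2 = 3594816 ≡ 795
1459^32 ≡ 795^2 = 632025 ≡ 1495
1459^64 ≡ 1495^2 = 2235025 ≡ 2207
1459^128 ≡ 2207^2 = 4870849 ≡ 932
1459^256 ≡ 932^2 = 868624 ≡ 718
1459^512 ≡ 718^2 = 515524 ≡ 3682
1459^1024 ≡ 3682^2 = 13557124 ≡ 729
1758 = 1024 + 512 + 128 + 64 + 16 + 8 + 4 + 2, so 1459^1758 ≡ 729·3682·932·2207·795·1896·3336·3424 ≡ 2223 (mod 3709)
y^r · r^s ≡ 2443·2223 = 5430789 ≡ 813 (mod 3709)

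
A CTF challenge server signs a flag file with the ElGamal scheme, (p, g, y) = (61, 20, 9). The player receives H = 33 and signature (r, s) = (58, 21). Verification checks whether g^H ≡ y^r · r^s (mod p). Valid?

yes

Left side g^H mod p:
20^2 = 400 ≡ 34
20^4 ≡ 34^2 = 1156 ≡ 58
20^8 ≡ 58^2 = 3364 ≡ 9
20^16 ≡ 9^2 = 81 ≡ 20
20^32 ≡ 20^2 = 400 ≡ 34
33 = 32 + 1, so 20^33 ≡ 34·20 ≡ 9 (mod 61)
Right side y^r · r^s mod p:
9^2 = 81 ≡ 20
9^4 ≡ 20^2 = 400 ≡ 34
9^8 ≡ 34^2 = 1156 ≡ 58
9^16 ≡ 58^2 = 3364 ≡ 9
9^32 ≡ 9^2 = 81 ≡ 20
58 = 32 + 16 + 8 + 2, so 9^58 ≡ 20·9·58·20 ≡ 58 (mod 61)
58^2 = 3364 ≡ 9
58^4 ≡ 9^2 = 81 ≡ 20
58^8 ≡ 20^2 = 400 ≡ 34
58^16 ≡ 34^2 = 1156 ≡ 58
21 = 16 + 4 + 1, so 58^21 ≡ 58·20·58 ≡ 58 (mod 61)
58·58 = 3364 ≡ 9 (mod 61)
9 ≡ 9 (mod 61), so the signature is genuine.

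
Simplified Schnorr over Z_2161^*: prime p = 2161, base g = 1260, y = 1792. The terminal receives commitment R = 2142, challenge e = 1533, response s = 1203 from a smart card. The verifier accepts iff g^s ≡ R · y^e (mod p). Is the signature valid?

invalid

g^s mod p:
1260^2 = 1587600 ≡ 1426
1260^4 ≡ 1426^2 = 2033476 ≡ 2136
1260^8 ≡ 2136^2 = 4562496 ≡ 625
1260^16 ≡ 625^2 = 390625 ≡ 1645
1260^32 ≡ 1645^2 = 2706025 ≡ 453
1260^64 ≡ 453^2 = 205209 ≡ 2075
1260^128 ≡ 2075^2 = 4305625 ≡ 913
1260^256 ≡ 913^2 = 833569 ≡ 1584
1260^512 ≡ 1584^2 = 2509056 ≡ 135
1260^1024 ≡ 135^2 = 18225 ≡ 937
1203 = 1024 + 128 + 32 + 16 + 2 + 1, so 1260^1203 ≡ 937·913·453·1645·1426·1260 ≡ 2049 (mod 2161)
R · y^e mod p:
1792^2 = 3211264 ≡ 18
1792^4 ≡ 18^2 = 324
1792^8 ≡ 324^2 = 104976 ≡ 1248
1792^16 ≡ 1248^2 = 1557504 ≡ 1584
1792^32 ≡ 1584^2 = 2509056 ≡ 135
1792^64 ≡ 135^2 = 18225 ≡ 937
1792^128 ≡ 937^2 = 877969 ≡ 603
1792^256 ≡ 603^2 = 363609 ≡ 561
1792^512 ≡ 561^2 = 314721 ≡ 1376
1792^1024 ≡ 1376^2 = 1893376 ≡ 340
1533 = 1024 + 256 + 128 + 64 + 32 + 16 + 8 + 4 + 1, so 1792^1533 ≡ 340·561·603·937·135·1584·1248·324·1792 ≡ 469 (mod 2161)
2142·469 = 1004598 ≡ 1894 (mod 2161)
2049 ≠ 1894; the check fails.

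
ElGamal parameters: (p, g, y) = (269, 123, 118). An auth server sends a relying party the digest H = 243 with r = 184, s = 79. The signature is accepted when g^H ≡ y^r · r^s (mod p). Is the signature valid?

Left side g^H mod p:
123^2 = 15129 ≡ 65
123^4 ≡ 65^2 = 4225 ≡ 190
123^8 ≡ 190^2 = 36100 ≡ 54
123^16 ≡ 54^2 = 2916 ≡ 226
123^32 ≡ 226^2 = 51076 ≡ 235
123^64 ≡ 235^2 = 55225 ≡ 80
123^128 ≡ 80^2 = 6400 ≡ 213
243 = 128 + 64 + 32 + 16 + 2 + 1, so 123^243 ≡ 213·80·235·226·65·123 ≡ 71 (mod 269)
Right side y^r · r^s mod p:
118^2 = 13924 ≡ 205
118^4 ≡ 205^2 = 42025 ≡ 61
118^8 ≡ 61^2 = 3721 ≡ 224
118^16 ≡ 224^2 = 50176 ≡ 142
118^32 ≡ 142^2 = 20164 ≡ 258
118^64 ≡ 258^2 = 66564 ≡ 121
118^128 ≡ 121^2 = 14641 ≡ 115
184 = 128 + 32 + 16 + 8, so 118^184 ≡ 115·258·142·224 ≡ 169 (mod 269)
184^2 = 33856 ≡ 231
184^4 ≡ 231^2 = 53361 ≡ 99
184^8 ≡ 99^2 = 9801 ≡ 117
184^16 ≡ 117^2 = 13689 ≡ 239
184^32 ≡ 239^2 = 57121 ≡ 93
184^64 ≡ 93^2 = 8649 ≡ 41
79 = 64 + 8 + 4 + 2 + 1, so 184^79 ≡ 41·117·99·231·184 ≡ 236 (mod 269)
169·236 = 39884 ≡ 72 (mod 269)
71 ≠ 72, so verification fails.

invalid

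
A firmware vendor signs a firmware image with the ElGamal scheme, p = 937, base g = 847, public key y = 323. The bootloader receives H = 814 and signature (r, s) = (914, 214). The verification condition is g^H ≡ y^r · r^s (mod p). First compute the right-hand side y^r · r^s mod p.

408

323^2 = 104329 ≡ 322
323^4 ≡ 322^2 = 103684 ≡ 614
323^8 ≡ 614^2 = 376996 ≡ 322
323^16 ≡ 322^2 = 103684 ≡ 614
323^32 ≡ 614^2 = 376996 ≡ 322
323^64 ≡ 322^2 = 103684 ≡ 614
323^128 ≡ 614^2 = 376996 ≡ 322
323^256 ≡ 322^2 = 103684 ≡ 614
323^512 ≡ 614^2 = 376996 ≡ 322
914 = 512 + 256 + 128 + 16 + 2, so 323^914 ≡ 322·614·322·614·322 ≡ 322 (mod 937)
914^2 = 835396 ≡ 529
914^4 ≡ 529^2 = 279841 ≡ 615
914^8 ≡ 615^2 = 378225 ≡ 614
914^16 ≡ 614^2 = 376996 ≡ 322
914^32 ≡ 322^2 = 103684 ≡ 614
914^64 ≡ 614^2 = 376996 ≡ 322
914^128 ≡ 322^2 = 103684 ≡ 614
214 = 128 + 64 + 16 + 4 + 2, so 914^214 ≡ 614·322·322·615·529 ≡ 333 (mod 937)
y^r · r^s ≡ 322·333 = 107226 ≡ 408 (mod 937)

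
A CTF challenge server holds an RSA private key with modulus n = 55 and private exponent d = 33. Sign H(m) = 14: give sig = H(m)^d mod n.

49

Squares mod 55: (H(m))^1≡14, (H(m))^2≡31, (H(m))^4≡26, (H(m))^8≡16, (H(m))^16≡36, (H(m))^32≡31
33 = 32 + 1, so (H(m))^33 ≡ 31·14 ≡ 49 (mod 55)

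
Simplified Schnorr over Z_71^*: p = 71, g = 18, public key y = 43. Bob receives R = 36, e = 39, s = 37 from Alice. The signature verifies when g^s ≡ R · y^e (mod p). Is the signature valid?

valid

g^s mod p:
Squares mod 71: 18^1≡18, 18^2≡40, 18^4≡38, 18^8≡24, 18^16≡8, 18^32≡64
37 = 32 + 4 + 1, so 18^37 ≡ 64·38·18 ≡ 40 (mod 71)
R · y^e mod p:
Squares mod 71: 43^1≡43, 43^2≡3, 43^4≡9, 43^8≡10, 43^16≡29, 43^32≡60
39 = 32 + 4 + 2 + 1, so 43^39 ≡ 60·9·3·43 ≡ 9 (mod 71)
36·9 = 324 ≡ 40 (mod 71)
40 ≡ 40 (mod 71); signature holds.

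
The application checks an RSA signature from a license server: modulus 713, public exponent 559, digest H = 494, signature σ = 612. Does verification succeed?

fails

σ^2 ≡ 612^2 = 374544 ≡ 219
σ^4 ≡ 219^2 = 47961 ≡ 190
σ^8 ≡ 190^2 = 36100 ≡ 450
σ^16 ≡ 450^2 = 202500 ≡ 8
σ^32 ≡ 8^2 = 64
σ^64 ≡ 64^2 = 4096 ≡ 531
σ^128 ≡ 531^2 = 281961 ≡ 326
σ^256 ≡ 326^2 = 106276 ≡ 39
σ^512 ≡ 39^2 = 1521 ≡ 95
559 = 512 + 32 + 8 + 4 + 2 + 1, so σ^559 ≡ 95·64·450·190·219·612 ≡ 182 (mod 713)
182 ≠ 494, so verification fails.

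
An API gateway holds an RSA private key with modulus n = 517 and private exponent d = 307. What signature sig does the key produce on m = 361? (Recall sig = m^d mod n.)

224

m^2 ≡ 361^2 = 130321 ≡ 37
m^4 ≡ 37^2 = 1369 ≡ 335
m^8 ≡ 335^2 = 112225 ≡ 36
m^16 ≡ 36^2 = 1296 ≡ 262
m^32 ≡ 262^2 = 68644 ≡ 400
m^64 ≡ 400^2 = 160000 ≡ 247
m^128 ≡ 247^2 = 61009 ≡ 3
m^256 ≡ 3^2 = 9
307 = 256 + 32 + 16 + 2 + 1, so m^307 ≡ 9·400·262·37·361 ≡ 224 (mod 517)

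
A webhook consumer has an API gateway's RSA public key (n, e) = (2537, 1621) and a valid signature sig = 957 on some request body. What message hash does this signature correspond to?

sig^2 ≡ 957^2 = 915849 ≡ 2529
sig^4 ≡ 2529^2 = 6395841 ≡ 64
sig^8 ≡ 64^2 = 4096 ≡ 1559
sig^16 ≡ 1559^2 = 2430481 ≡ 35
sig^32 ≡ 35^2 = 1225
sig^64 ≡ 1225^2 = 1500625 ≡ 1258
sig^128 ≡ 1258^2 = 1582564 ≡ 2013
sig^256 ≡ 2013^2 = 4052169 ≡ 580
sig^512 ≡ 580^2 = 336400 ≡ 1516
sig^1024 ≡ 1516^2 = 2298256 ≡ 2271
1621 = 1024 + 512 + 64 + 16 + 4 + 1, so sig^1621 ≡ 2271·1516·1258·35·64·957 ≡ 451 (mod 2537)

451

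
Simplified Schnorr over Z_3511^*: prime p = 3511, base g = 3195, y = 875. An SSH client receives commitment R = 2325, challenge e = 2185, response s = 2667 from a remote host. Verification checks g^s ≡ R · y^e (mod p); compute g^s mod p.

2217

3195^2 = 10208025 ≡ 1548
3195^4 ≡ 1548^2 = 2396304 ≡ 1802
3195^8 ≡ 1802^2 = 3247204 ≡ 3040
3195^16 ≡ 3040^2 = 9241600 ≡ 648
3195^32 ≡ 648^2 = 419904 ≡ 2095
3195^64 ≡ 2095^2 = 4389025 ≡ 275
3195^128 ≡ 275^2 = 75625 ≡ 1894
3195^256 ≡ 1894^2 = 3587236 ≡ 2505
3195^512 ≡ 2505^2 = 6275025 ≡ 868
3195^1024 ≡ 868^2 = 753424 ≡ 2070
3195^2048 ≡ 2070^2 = 4284900 ≡ 1480
2667 = 2048 + 512 + 64 + 32 + 8 + 2 + 1, so 3195^2667 ≡ 1480·868·275·2095·3040·1548·3195 ≡ 2217 (mod 3511)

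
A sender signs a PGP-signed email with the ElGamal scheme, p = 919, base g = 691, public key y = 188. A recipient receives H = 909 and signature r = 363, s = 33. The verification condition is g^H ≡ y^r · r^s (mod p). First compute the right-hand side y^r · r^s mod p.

682

188^2 = 35344 ≡ 422
188^4 ≡ 422^2 = 178084 ≡ 717
188^8 ≡ 717^2 = 514089 ≡ 368
188^16 ≡ 368^2 = 135424 ≡ 331
188^32 ≡ 331^2 = 109561 ≡ 200
188^64 ≡ 200^2 = 40000 ≡ 483
188^128 ≡ 483^2 = 233289 ≡ 782
188^256 ≡ 782^2 = 611524 ≡ 389
363 = 256 + 64 + 32 + 8 + 2 + 1, so 188^363 ≡ 389·483·200·368·422·188 ≡ 884 (mod 919)
363^2 = 131769 ≡ 352
363^4 ≡ 352^2 = 123904 ≡ 758
363^8 ≡ 758^2 = 574564 ≡ 189
363^16 ≡ 189^2 = 35721 ≡ 799
363^32 ≡ 799^2 = 638401 ≡ 615
33 = 32 + 1, so 363^33 ≡ 615·363 ≡ 847 (mod 919)
y^r · r^s ≡ 884·847 = 748748 ≡ 682 (mod 919)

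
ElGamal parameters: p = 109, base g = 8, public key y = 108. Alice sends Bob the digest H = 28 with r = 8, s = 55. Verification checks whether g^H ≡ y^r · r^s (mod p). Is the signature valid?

invalid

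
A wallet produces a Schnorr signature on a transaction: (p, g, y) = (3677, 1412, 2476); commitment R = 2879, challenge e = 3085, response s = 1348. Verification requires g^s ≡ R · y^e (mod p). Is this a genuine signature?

g^s mod p:
1412^1348 mod 3677 = 2884
R · y^e mod p:
2476^3085 mod 3677 = 835
2879·835 = 2403965 ≡ 2884 (mod 3677)
2884 ≡ 2884 (mod 3677); signature holds.

genuine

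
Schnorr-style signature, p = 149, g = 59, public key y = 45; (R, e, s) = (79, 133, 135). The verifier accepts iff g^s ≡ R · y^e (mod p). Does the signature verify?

verifies

g^s mod p:
59^2 = 3481 ≡ 54
59^4 ≡ 54^2 = 2916 ≡ 85
59^8 ≡ 85^2 = 7225 ≡ 73
59^16 ≡ 73^2 = 5329 ≡ 114
59^32 ≡ 114^2 = 12996 ≡ 33
59^64 ≡ 33^2 = 1089 ≡ 46
59^128 ≡ 46^2 = 2116 ≡ 30
135 = 128 + 4 + 2 + 1, so 59^135 ≡ 30·85·54·59 ≡ 75 (mod 149)
R · y^e mod p:
45^2 = 2025 ≡ 88
45^4 ≡ 88^2 = 7744 ≡ 145
45^8 ≡ 145^2 = 21025 ≡ 16
45^16 ≡ 16^2 = 256 ≡ 107
45^32 ≡ 107^2 = 11449 ≡ 125
45^64 ≡ 125^2 = 15625 ≡ 129
45^128 ≡ 129^2 = 16641 ≡ 102
133 = 128 + 4 + 1, so 45^133 ≡ 102·145·45 ≡ 116 (mod 149)
79·116 = 9164 ≡ 75 (mod 149)
75 ≡ 75 (mod 149); signature holds.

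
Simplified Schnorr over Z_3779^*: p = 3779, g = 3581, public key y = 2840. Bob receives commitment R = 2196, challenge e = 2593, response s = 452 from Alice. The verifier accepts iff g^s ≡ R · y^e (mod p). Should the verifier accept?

g^s mod p:
Squares mod 3779: 3581^1≡3581, 3581^2≡1414, 3581^4≡305, 3581^8≡2329, 3581^16≡1376, 3581^32≡97, 3581^64≡1851, 3581^128≡2427, 3581^256≡2647
452 = 256 + 128 + 64 + 4, so 3581^452 ≡ 2647·2427·1851·305 ≡ 3123 (mod 3779)
R · y^e mod p:
Squares mod 3779: 2840^1≡2840, 2840^2≡1214, 2840^4≡3765, 2840^8≡196, 2840^16≡626, 2840^32≡2639, 2840^64≡3403, 2840^128≡1553, 2840^256≡807, 2840^512≡1261, 2840^1024≡2941, 2840^2048≡3129
2593 = 2048 + 512 + 32 + 1, so 2840^2593 ≡ 3129·1261·2639·2840 ≡ 1163 (mod 3779)
2196·1163 = 2553948 ≡ 3123 (mod 3779)
3123 ≡ 3123 (mod 3779); signature holds.

accept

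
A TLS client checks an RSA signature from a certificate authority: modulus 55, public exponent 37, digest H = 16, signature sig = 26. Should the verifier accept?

accept

sig^2 ≡ 26^2 = 676 ≡ 16
sig^4 ≡ 16^2 = 256 ≡ 36
sig^8 ≡ 36^2 = 1296 ≡ 31
sig^16 ≡ 31^2 = 961 ≡ 26
sig^32 ≡ 26^2 = 676 ≡ 16
37 = 32 + 4 + 1, so sig^37 ≡ 16·36·26 ≡ 16 (mod 55)
sig^37 mod 55 = 16 matches H.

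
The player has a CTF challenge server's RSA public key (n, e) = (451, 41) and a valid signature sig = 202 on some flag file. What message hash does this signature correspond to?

Squares mod 451: sig^1≡202, sig^2≡214, sig^4≡245, sig^8≡42, sig^16≡411, sig^32≡247
41 = 32 + 8 + 1, so sig^41 ≡ 247·42·202 ≡ 202 (mod 451)

202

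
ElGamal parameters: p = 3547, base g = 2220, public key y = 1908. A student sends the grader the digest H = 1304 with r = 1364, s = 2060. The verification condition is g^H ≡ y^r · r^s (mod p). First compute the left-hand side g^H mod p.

2220^2 = 4928400 ≡ 1617
2220^4 ≡ 1617^2 = 2614689 ≡ 550
2220^8 ≡ 550^2 = 302500 ≡ 1005
2220^16 ≡ 1005^2 = 1010025 ≡ 2677
2220^32 ≡ 2677^2 = 7166329 ≡ 1389
2220^64 ≡ 1389^2 = 1929321 ≡ 3300
2220^128 ≡ 3300^2 = 10890000 ≡ 710
2220^256 ≡ 710^2 = 504100 ≡ 426
2220^512 ≡ 426^2 = 181476 ≡ 579
2220^1024 ≡ 579^2 = 335241 ≡ 1823
1304 = 1024 + 256 + 16 + 8, so 2220^1304 ≡ 1823·426·2677·1005 ≡ 1054 (mod 3547)

1054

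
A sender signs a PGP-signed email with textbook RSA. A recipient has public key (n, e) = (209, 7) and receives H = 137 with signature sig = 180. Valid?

sig^2 ≡ 180^2 = 32400 ≡ 5
sig^4 ≡ 5^2 = 25
7 = 4 + 2 + 1, so sig^7 ≡ 25·5·180 ≡ 137 (mod 209)
137 = H, so the signature checks out.

yes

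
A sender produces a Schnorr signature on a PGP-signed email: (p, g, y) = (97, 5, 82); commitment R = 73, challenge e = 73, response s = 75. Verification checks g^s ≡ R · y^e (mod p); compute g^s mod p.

63

Squares mod 97: 5^1≡5, 5^2≡25, 5^4≡43, 5^8≡6, 5^16≡36, 5^32≡35, 5^64≡61
75 = 64 + 8 + 2 + 1, so 5^75 ≡ 61·6·25·5 ≡ 63 (mod 97)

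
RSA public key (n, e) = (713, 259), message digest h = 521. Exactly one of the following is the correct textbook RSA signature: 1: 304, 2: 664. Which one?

Candidate 1: Squares mod 713: 304^1≡304, 304^2≡439, 304^4≡211, 304^8≡315, 304^16≡118, 304^32≡377, 304^64≡242, 304^128≡98, 304^256≡335; 259 = 256 + 2 + 1, so 304^259 ≡ 335·439·304 ≡ 521 (mod 713)
  → matches h = 521
Candidate 2: Squares mod 713: 664^1≡664, 664^2≡262, 664^4≡196, 664^8≡627, 664^16≡266, 664^32≡169, 664^64≡41, 664^128≡255, 664^256≡142; 259 = 256 + 2 + 1, so 664^259 ≡ 142·262·664 ≡ 145 (mod 713)

1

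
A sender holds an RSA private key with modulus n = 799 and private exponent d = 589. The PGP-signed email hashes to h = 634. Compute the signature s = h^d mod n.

428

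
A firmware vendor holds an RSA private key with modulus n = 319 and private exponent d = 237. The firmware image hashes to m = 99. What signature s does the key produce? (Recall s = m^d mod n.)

Squares mod 319: m^1≡99, m^2≡231, m^4≡88, m^8≡88, m^16≡88, m^32≡88, m^64≡88, m^128≡88
237 = 128 + 64 + 32 + 8 + 4 + 1, so m^237 ≡ 88·88·88·88·88·99 ≡ 99 (mod 319)

99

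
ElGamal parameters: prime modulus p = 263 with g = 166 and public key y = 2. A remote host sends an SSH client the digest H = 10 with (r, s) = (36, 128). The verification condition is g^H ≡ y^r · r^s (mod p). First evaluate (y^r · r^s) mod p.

173

2^2 = 4
2^4 ≡ 4^2 = 16
2^8 ≡ 16^2 = 256
2^16 ≡ 256^2 = 65536 ≡ 49
2^32 ≡ 49^2 = 2401 ≡ 34
36 = 32 + 4, so 2^36 ≡ 34·16 ≡ 18 (mod 263)
36^2 = 1296 ≡ 244
36^4 ≡ 244^2 = 59536 ≡ 98
36^8 ≡ 98^2 = 9604 ≡ 136
36^16 ≡ 136^2 = 18496 ≡ 86
36^32 ≡ 86^2 = 7396 ≡ 32
36^64 ≡ 32^2 = 1024 ≡ 235
36^128 ≡ 235^2 = 55225 ≡ 258
y^r · r^s ≡ 18·258 = 4644 ≡ 173 (mod 263)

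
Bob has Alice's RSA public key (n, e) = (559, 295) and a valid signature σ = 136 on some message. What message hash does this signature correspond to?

σ^295 mod 559 = 7

7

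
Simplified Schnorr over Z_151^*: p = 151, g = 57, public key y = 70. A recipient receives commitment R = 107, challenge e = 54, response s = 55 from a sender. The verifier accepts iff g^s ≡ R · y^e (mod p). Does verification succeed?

passes

g^s mod p:
Squares mod 151: 57^1≡57, 57^2≡78, 57^4≡44, 57^8≡124, 57^16≡125, 57^32≡72
55 = 32 + 16 + 4 + 2 + 1, so 57^55 ≡ 72·125·44·78·57 ≡ 92 (mod 151)
R · y^e mod p:
Squares mod 151: 70^1≡70, 70^2≡68, 70^4≡94, 70^8≡78, 70^16≡44, 70^32≡124
54 = 32 + 16 + 4 + 2, so 70^54 ≡ 124·44·94·68 ≡ 94 (mod 151)
107·94 = 10058 ≡ 92 (mod 151)
92 ≡ 92 (mod 151); signature holds.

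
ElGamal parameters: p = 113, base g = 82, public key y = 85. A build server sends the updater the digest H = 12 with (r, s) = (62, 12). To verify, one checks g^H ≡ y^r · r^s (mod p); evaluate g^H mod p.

83

82^12 mod 113 = 83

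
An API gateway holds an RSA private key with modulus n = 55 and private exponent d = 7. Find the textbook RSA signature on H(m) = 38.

Squares mod 55: (H(m))^1≡38, (H(m))^2≡14, (H(m))^4≡31
7 = 4 + 2 + 1, so (H(m))^7 ≡ 31·14·38 ≡ 47 (mod 55)

47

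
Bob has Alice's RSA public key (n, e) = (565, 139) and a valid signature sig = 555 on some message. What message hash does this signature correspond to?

Squares mod 565: sig^1≡555, sig^2≡100, sig^4≡395, sig^8≡85, sig^16≡445, sig^32≡275, sig^64≡480, sig^128≡445
139 = 128 + 8 + 2 + 1, so sig^139 ≡ 445·85·100·555 ≡ 55 (mod 565)

55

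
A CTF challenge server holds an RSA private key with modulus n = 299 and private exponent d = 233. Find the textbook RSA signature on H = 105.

Squares mod 299: H^1≡105, H^2≡261, H^4≡248, H^8≡209, H^16≡27, H^32≡131, H^64≡118, H^128≡170
233 = 128 + 64 + 32 + 8 + 1, so H^233 ≡ 170·118·131·209·105 ≡ 261 (mod 299)

261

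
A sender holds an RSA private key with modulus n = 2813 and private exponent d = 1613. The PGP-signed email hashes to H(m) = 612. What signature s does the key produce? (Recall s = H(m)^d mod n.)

756

(H(m))^2 ≡ 612^2 = 374544 ≡ 415
(H(m))^4 ≡ 415^2 = 172225 ≡ 632
(H(m))^8 ≡ 632^2 = 399424 ≡ 2791
(H(m))^16 ≡ 2791^2 = 7789681 ≡ 484
(H(m))^32 ≡ 484^2 = 234256 ≡ 777
(H(m))^64 ≡ 777^2 = 603729 ≡ 1747
(H(m))^128 ≡ 1747^2 = 3052009 ≡ 2717
(H(m))^256 ≡ 2717^2 = 7382089 ≡ 777
(H(m))^512 ≡ 777^2 = 603729 ≡ 1747
(H(m))^1024 ≡ 1747^2 = 3052009 ≡ 2717
1613 = 1024 + 512 + 64 + 8 + 4 + 1, so (H(m))^1613 ≡ 2717·1747·1747·2791·632·612 ≡ 756 (mod 2813)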